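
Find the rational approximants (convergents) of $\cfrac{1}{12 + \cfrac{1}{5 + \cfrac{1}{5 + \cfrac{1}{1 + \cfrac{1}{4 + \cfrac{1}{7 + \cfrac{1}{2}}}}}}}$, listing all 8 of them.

0/1, 1/12, 5/61, 26/317, 31/378, 150/1829, 1081/13181, 2312/28191

Using the convergent recurrence p_i = a_i*p_{i-1} + p_{i-2}, q_i = a_i*q_{i-1} + q_{i-2} with p_{-2}=0, p_{-1}=1, q_{-2}=1, q_{-1}=0:
  i=0: a_0=0, p_0 = 0*1 + 0 = 0, q_0 = 0*0 + 1 = 1.
  i=1: a_1=12, p_1 = 12*0 + 1 = 1, q_1 = 12*1 + 0 = 12.
  i=2: a_2=5, p_2 = 5*1 + 0 = 5, q_2 = 5*12 + 1 = 61.
  i=3: a_3=5, p_3 = 5*5 + 1 = 26, q_3 = 5*61 + 12 = 317.
  i=4: a_4=1, p_4 = 1*26 + 5 = 31, q_4 = 1*317 + 61 = 378.
  i=5: a_5=4, p_5 = 4*31 + 26 = 150, q_5 = 4*378 + 317 = 1829.
  i=6: a_6=7, p_6 = 7*150 + 31 = 1081, q_6 = 7*1829 + 378 = 13181.
  i=7: a_7=2, p_7 = 2*1081 + 150 = 2312, q_7 = 2*13181 + 1829 = 28191.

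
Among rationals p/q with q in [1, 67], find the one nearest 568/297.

109/57

Expand x = 568/297 as a continued fraction with the Euclidean algorithm:
  568 = 1*297 + 271, so a_0 = 1.
  297 = 1*271 + 26, so a_1 = 1.
  271 = 10*26 + 11, so a_2 = 10.
  26 = 2*11 + 4, so a_3 = 2.
  11 = 2*4 + 3, so a_4 = 2.
  4 = 1*3 + 1, so a_5 = 1.
  3 = 3*1 + 0, so a_6 = 3.
so x = [1; 1, 10, 2, 2, 1, 3].
Convergents (p_i = a_i*p_{i-1} + p_{i-2}, q_i = a_i*q_{i-1} + q_{i-2} with p_{-2}=0, p_{-1}=1, q_{-2}=1, q_{-1}=0), until the denominator exceeds 67:
  i=0: a_0=1, p_0 = 1*1 + 0 = 1, q_0 = 1*0 + 1 = 1.
  i=1: a_1=1, p_1 = 1*1 + 1 = 2, q_1 = 1*1 + 0 = 1.
  i=2: a_2=10, p_2 = 10*2 + 1 = 21, q_2 = 10*1 + 1 = 11.
  i=3: a_3=2, p_3 = 2*21 + 2 = 44, q_3 = 2*11 + 1 = 23.
  i=4: a_4=2, p_4 = 2*44 + 21 = 109, q_4 = 2*23 + 11 = 57.
  i=5: a_5=1, p_5 = 1*109 + 44 = 153, q_5 = 1*57 + 23 = 80.
q_5 = 80 > 67, so the last convergent with denominator <= 67 is p_4/q_4 = 109/57.
The closest fraction with denominator <= 67 is either p_4/q_4 or the intermediate fraction (k*p_4 + p_3)/(k*q_4 + q_3) with the largest k >= 1 whose denominator stays <= 67; these approach x as k grows, and every other convergent or intermediate fraction in range is farther away.
Largest k: floor((67 - q_3)/q_4) = floor((67 - 23)/57) = 0.
Since k = 0, no intermediate fraction beyond p_4/q_4 has denominator <= 67, so the convergent 109/57 is the closest (its error is |568*57 - 109*297|/(297*57) = 3/16929).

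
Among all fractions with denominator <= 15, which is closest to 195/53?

Expand x = 195/53 as a continued fraction with the Euclidean algorithm:
  195 = 3*53 + 36, so a_0 = 3.
  53 = 1*36 + 17, so a_1 = 1.
  36 = 2*17 + 2, so a_2 = 2.
  17 = 8*2 + 1, so a_3 = 8.
  2 = 2*1 + 0, so a_4 = 2.
so x = [3; 1, 2, 8, 2].
Convergents (p_i = a_i*p_{i-1} + p_{i-2}, q_i = a_i*q_{i-1} + q_{i-2} with p_{-2}=0, p_{-1}=1, q_{-2}=1, q_{-1}=0), until the denominator exceeds 15:
  i=0: a_0=3, p_0 = 3*1 + 0 = 3, q_0 = 3*0 + 1 = 1.
  i=1: a_1=1, p_1 = 1*3 + 1 = 4, q_1 = 1*1 + 0 = 1.
  i=2: a_2=2, p_2 = 2*4 + 3 = 11, q_2 = 2*1 + 1 = 3.
  i=3: a_3=8, p_3 = 8*11 + 4 = 92, q_3 = 8*3 + 1 = 25.
q_3 = 25 > 15, so the last convergent with denominator <= 15 is p_2/q_2 = 11/3.
The closest fraction with denominator <= 15 is either p_2/q_2 or the intermediate fraction (k*p_2 + p_1)/(k*q_2 + q_1) with the largest k >= 1 whose denominator stays <= 15; these approach x as k grows, and every other convergent or intermediate fraction in range is farther away.
Largest k: floor((15 - q_1)/q_2) = floor((15 - 1)/3) = 4.
That gives (4*11 + 4)/(4*3 + 1) = 48/13.
Compare the errors: |x - 11/3| = |195*3 - 11*53|/(53*3) = 2/159, and |x - 48/13| = |195*13 - 48*53|/(53*13) = 9/689.
Cross-multiplying, 2*689 = 1378 < 1431 = 9*159, so 2/159 is smaller: the convergent 11/3 is closer to x than 48/13.

11/3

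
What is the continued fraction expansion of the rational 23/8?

Run the Euclidean algorithm on 23 and 8; the successive quotients are the partial quotients a_0, a_1, ... (each step inverts the fractional part left over by the previous one):
  23 = 2*8 + 7, so a_0 = 2.
  8 = 1*7 + 1, so a_1 = 1.
  7 = 7*1 + 0, so a_2 = 7.
The remainder reaches 0 after 3 divisions, so the expansion has 3 partial quotients, read off in order.

[2; 1, 7]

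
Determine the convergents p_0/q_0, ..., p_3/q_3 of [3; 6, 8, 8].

3/1, 19/6, 155/49, 1259/398

Using the convergent recurrence p_i = a_i*p_{i-1} + p_{i-2}, q_i = a_i*q_{i-1} + q_{i-2} with p_{-2}=0, p_{-1}=1, q_{-2}=1, q_{-1}=0:
  i=0: a_0=3, p_0 = 3*1 + 0 = 3, q_0 = 3*0 + 1 = 1.
  i=1: a_1=6, p_1 = 6*3 + 1 = 19, q_1 = 6*1 + 0 = 6.
  i=2: a_2=8, p_2 = 8*19 + 3 = 155, q_2 = 8*6 + 1 = 49.
  i=3: a_3=8, p_3 = 8*155 + 19 = 1259, q_3 = 8*49 + 6 = 398.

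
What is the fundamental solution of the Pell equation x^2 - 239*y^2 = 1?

First expand sqrt(239) as a continued fraction. With x_i = (sqrt(239) + m_i)/d_i and (m_0, d_0) = (0, 1): a_0 = floor(sqrt(239)) = 15, since 15^2 = 225 <= 239 < 256 = 16^2.
Iterate m_{i+1} = d_i*a_i - m_i, d_{i+1} = (239 - m_{i+1}^2)/d_i, a_{i+1} = floor((a_0 + m_{i+1})/d_{i+1}):
  m_1 = 1*15 - 0 = 15, d_1 = (239 - 15^2)/1 = 14/1 = 14, a_1 = floor((15 + 15)/14) = 2.
  m_2 = 14*2 - 15 = 13, d_2 = (239 - 13^2)/14 = 70/14 = 5, a_2 = floor((15 + 13)/5) = 5.
  m_3 = 5*5 - 13 = 12, d_3 = (239 - 12^2)/5 = 95/5 = 19, a_3 = floor((15 + 12)/19) = 1.
  m_4 = 19*1 - 12 = 7, d_4 = (239 - 7^2)/19 = 190/19 = 10, a_4 = floor((15 + 7)/10) = 2.
  m_5 = 10*2 - 7 = 13, d_5 = (239 - 13^2)/10 = 70/10 = 7, a_5 = floor((15 + 13)/7) = 4.
  m_6 = 7*4 - 13 = 15, d_6 = (239 - 15^2)/7 = 14/7 = 2, a_6 = floor((15 + 15)/2) = 15.
  m_7 = 2*15 - 15 = 15, d_7 = (239 - 15^2)/2 = 14/2 = 7, a_7 = floor((15 + 15)/7) = 4.
  m_8 = 7*4 - 15 = 13, d_8 = (239 - 13^2)/7 = 70/7 = 10, a_8 = floor((15 + 13)/10) = 2.
  m_9 = 10*2 - 13 = 7, d_9 = (239 - 7^2)/10 = 190/10 = 19, a_9 = floor((15 + 7)/19) = 1.
  m_10 = 19*1 - 7 = 12, d_10 = (239 - 12^2)/19 = 95/19 = 5, a_10 = floor((15 + 12)/5) = 5.
  m_11 = 5*5 - 12 = 13, d_11 = (239 - 13^2)/5 = 70/5 = 14, a_11 = floor((15 + 13)/14) = 2.
  m_12 = 14*2 - 13 = 15, d_12 = (239 - 15^2)/14 = 14/14 = 1, a_12 = floor((15 + 15)/1) = 30.
  m_13 = 1*30 - 15 = 15, d_13 = (239 - 15^2)/1 = 14/1 = 14: (m_13, d_13) = (m_1, d_1) = (15, 14), so from here the quotients repeat a_1, ..., a_12; the period length is 12.
So sqrt(239) = [15; (2, 5, 1, 2, 4, 15, 4, 2, 1, 5, 2, 30)] with period length k = 12.
k is even, so the fundamental solution of x^2 - 239y^2 = 1 is (p_{k-1}, q_{k-1}) = (p_11, q_11); compute convergents through index 11.
Convergents (p_i = a_i*p_{i-1} + p_{i-2}, q_i = a_i*q_{i-1} + q_{i-2} with p_{-2}=0, p_{-1}=1, q_{-2}=1, q_{-1}=0):
  i=0: a_0=15, p_0 = 15*1 + 0 = 15, q_0 = 15*0 + 1 = 1.
  i=1: a_1=2, p_1 = 2*15 + 1 = 31, q_1 = 2*1 + 0 = 2.
  i=2: a_2=5, p_2 = 5*31 + 15 = 170, q_2 = 5*2 + 1 = 11.
  i=3: a_3=1, p_3 = 1*170 + 31 = 201, q_3 = 1*11 + 2 = 13.
  i=4: a_4=2, p_4 = 2*201 + 170 = 572, q_4 = 2*13 + 11 = 37.
  i=5: a_5=4, p_5 = 4*572 + 201 = 2489, q_5 = 4*37 + 13 = 161.
  i=6: a_6=15, p_6 = 15*2489 + 572 = 37907, q_6 = 15*161 + 37 = 2452.
  i=7: a_7=4, p_7 = 4*37907 + 2489 = 154117, q_7 = 4*2452 + 161 = 9969.
  i=8: a_8=2, p_8 = 2*154117 + 37907 = 346141, q_8 = 2*9969 + 2452 = 22390.
  i=9: a_9=1, p_9 = 1*346141 + 154117 = 500258, q_9 = 1*22390 + 9969 = 32359.
  i=10: a_10=5, p_10 = 5*500258 + 346141 = 2847431, q_10 = 5*32359 + 22390 = 184185.
  i=11: a_11=2, p_11 = 2*2847431 + 500258 = 6195120, q_11 = 2*184185 + 32359 = 400729.
Check: 6195120^2 - 239*400729^2 = 38379511814400 - 38379511814399 = 1, so (x, y) = (6195120, 400729) solves the equation, and by the theorem it is the least positive solution.

(x, y) = (6195120, 400729)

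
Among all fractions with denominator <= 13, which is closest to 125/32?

43/11

Expand x = 125/32 as a continued fraction with the Euclidean algorithm:
  125 = 3*32 + 29, so a_0 = 3.
  32 = 1*29 + 3, so a_1 = 1.
  29 = 9*3 + 2, so a_2 = 9.
  3 = 1*2 + 1, so a_3 = 1.
  2 = 2*1 + 0, so a_4 = 2.
so x = [3; 1, 9, 1, 2].
Convergents (p_i = a_i*p_{i-1} + p_{i-2}, q_i = a_i*q_{i-1} + q_{i-2} with p_{-2}=0, p_{-1}=1, q_{-2}=1, q_{-1}=0), until the denominator exceeds 13:
  i=0: a_0=3, p_0 = 3*1 + 0 = 3, q_0 = 3*0 + 1 = 1.
  i=1: a_1=1, p_1 = 1*3 + 1 = 4, q_1 = 1*1 + 0 = 1.
  i=2: a_2=9, p_2 = 9*4 + 3 = 39, q_2 = 9*1 + 1 = 10.
  i=3: a_3=1, p_3 = 1*39 + 4 = 43, q_3 = 1*10 + 1 = 11.
  i=4: a_4=2, p_4 = 2*43 + 39 = 125, q_4 = 2*11 + 10 = 32.
q_4 = 32 > 13, so the last convergent with denominator <= 13 is p_3/q_3 = 43/11.
The closest fraction with denominator <= 13 is either p_3/q_3 or the intermediate fraction (k*p_3 + p_2)/(k*q_3 + q_2) with the largest k >= 1 whose denominator stays <= 13; these approach x as k grows, and every other convergent or intermediate fraction in range is farther away.
Largest k: floor((13 - q_2)/q_3) = floor((13 - 10)/11) = 0.
Since k = 0, no intermediate fraction beyond p_3/q_3 has denominator <= 13, so the convergent 43/11 is the closest (its error is |125*11 - 43*32|/(32*11) = 1/352).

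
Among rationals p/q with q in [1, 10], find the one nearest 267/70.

19/5

Expand x = 267/70 as a continued fraction with the Euclidean algorithm:
  267 = 3*70 + 57, so a_0 = 3.
  70 = 1*57 + 13, so a_1 = 1.
  57 = 4*13 + 5, so a_2 = 4.
  13 = 2*5 + 3, so a_3 = 2.
  5 = 1*3 + 2, so a_4 = 1.
  3 = 1*2 + 1, so a_5 = 1.
  2 = 2*1 + 0, so a_6 = 2.
so x = [3; 1, 4, 2, 1, 1, 2].
Convergents (p_i = a_i*p_{i-1} + p_{i-2}, q_i = a_i*q_{i-1} + q_{i-2} with p_{-2}=0, p_{-1}=1, q_{-2}=1, q_{-1}=0), until the denominator exceeds 10:
  i=0: a_0=3, p_0 = 3*1 + 0 = 3, q_0 = 3*0 + 1 = 1.
  i=1: a_1=1, p_1 = 1*3 + 1 = 4, q_1 = 1*1 + 0 = 1.
  i=2: a_2=4, p_2 = 4*4 + 3 = 19, q_2 = 4*1 + 1 = 5.
  i=3: a_3=2, p_3 = 2*19 + 4 = 42, q_3 = 2*5 + 1 = 11.
q_3 = 11 > 10, so the last convergent with denominator <= 10 is p_2/q_2 = 19/5.
The closest fraction with denominator <= 10 is either p_2/q_2 or the intermediate fraction (k*p_2 + p_1)/(k*q_2 + q_1) with the largest k >= 1 whose denominator stays <= 10; these approach x as k grows, and every other convergent or intermediate fraction in range is farther away.
Largest k: floor((10 - q_1)/q_2) = floor((10 - 1)/5) = 1.
That gives (1*19 + 4)/(1*5 + 1) = 23/6.
Compare the errors: |x - 19/5| = |267*5 - 19*70|/(70*5) = 5/350, and |x - 23/6| = |267*6 - 23*70|/(70*6) = 8/420.
Cross-multiplying, 5*420 = 2100 < 2800 = 8*350, so 5/350 is smaller: the convergent 19/5 is closer to x than 23/6.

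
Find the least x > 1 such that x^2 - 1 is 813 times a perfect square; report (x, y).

(x, y) = (2167, 76)

First expand sqrt(813) as a continued fraction. With x_i = (sqrt(813) + m_i)/d_i and (m_0, d_0) = (0, 1): a_0 = floor(sqrt(813)) = 28, since 28^2 = 784 <= 813 < 841 = 29^2.
Iterate m_{i+1} = d_i*a_i - m_i, d_{i+1} = (813 - m_{i+1}^2)/d_i, a_{i+1} = floor((a_0 + m_{i+1})/d_{i+1}):
  m_1 = 1*28 - 0 = 28, d_1 = (813 - 28^2)/1 = 29/1 = 29, a_1 = floor((28 + 28)/29) = 1.
  m_2 = 29*1 - 28 = 1, d_2 = (813 - 1^2)/29 = 812/29 = 28, a_2 = floor((28 + 1)/28) = 1.
  m_3 = 28*1 - 1 = 27, d_3 = (813 - 27^2)/28 = 84/28 = 3, a_3 = floor((28 + 27)/3) = 18.
  m_4 = 3*18 - 27 = 27, d_4 = (813 - 27^2)/3 = 84/3 = 28, a_4 = floor((28 + 27)/28) = 1.
  m_5 = 28*1 - 27 = 1, d_5 = (813 - 1^2)/28 = 812/28 = 29, a_5 = floor((28 + 1)/29) = 1.
  m_6 = 29*1 - 1 = 28, d_6 = (813 - 28^2)/29 = 29/29 = 1, a_6 = floor((28 + 28)/1) = 56.
  m_7 = 1*56 - 28 = 28, d_7 = (813 - 28^2)/1 = 29/1 = 29: (m_7, d_7) = (m_1, d_1) = (28, 29), so from here the quotients repeat a_1, ..., a_6; the period length is 6.
So sqrt(813) = [28; (1, 1, 18, 1, 1, 56)] with period length k = 6.
k is even, so the fundamental solution of x^2 - 813y^2 = 1 is (p_{k-1}, q_{k-1}) = (p_5, q_5); compute convergents through index 5.
Convergents (p_i = a_i*p_{i-1} + p_{i-2}, q_i = a_i*q_{i-1} + q_{i-2} with p_{-2}=0, p_{-1}=1, q_{-2}=1, q_{-1}=0):
  i=0: a_0=28, p_0 = 28*1 + 0 = 28, q_0 = 28*0 + 1 = 1.
  i=1: a_1=1, p_1 = 1*28 + 1 = 29, q_1 = 1*1 + 0 = 1.
  i=2: a_2=1, p_2 = 1*29 + 28 = 57, q_2 = 1*1 + 1 = 2.
  i=3: a_3=18, p_3 = 18*57 + 29 = 1055, q_3 = 18*2 + 1 = 37.
  i=4: a_4=1, p_4 = 1*1055 + 57 = 1112, q_4 = 1*37 + 2 = 39.
  i=5: a_5=1, p_5 = 1*1112 + 1055 = 2167, q_5 = 1*39 + 37 = 76.
Check: 2167^2 - 813*76^2 = 4695889 - 4695888 = 1, so (x, y) = (2167, 76) solves the equation, and by the theorem it is the least positive solution.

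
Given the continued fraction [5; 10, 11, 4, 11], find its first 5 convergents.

Using the convergent recurrence p_i = a_i*p_{i-1} + p_{i-2}, q_i = a_i*q_{i-1} + q_{i-2} with p_{-2}=0, p_{-1}=1, q_{-2}=1, q_{-1}=0:
  i=0: a_0=5, p_0 = 5*1 + 0 = 5, q_0 = 5*0 + 1 = 1.
  i=1: a_1=10, p_1 = 10*5 + 1 = 51, q_1 = 10*1 + 0 = 10.
  i=2: a_2=11, p_2 = 11*51 + 5 = 566, q_2 = 11*10 + 1 = 111.
  i=3: a_3=4, p_3 = 4*566 + 51 = 2315, q_3 = 4*111 + 10 = 454.
  i=4: a_4=11, p_4 = 11*2315 + 566 = 26031, q_4 = 11*454 + 111 = 5105.

5/1, 51/10, 566/111, 2315/454, 26031/5105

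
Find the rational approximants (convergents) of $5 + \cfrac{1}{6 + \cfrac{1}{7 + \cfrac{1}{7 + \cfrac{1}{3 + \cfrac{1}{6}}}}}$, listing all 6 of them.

Using the convergent recurrence p_i = a_i*p_{i-1} + p_{i-2}, q_i = a_i*q_{i-1} + q_{i-2} with p_{-2}=0, p_{-1}=1, q_{-2}=1, q_{-1}=0:
  i=0: a_0=5, p_0 = 5*1 + 0 = 5, q_0 = 5*0 + 1 = 1.
  i=1: a_1=6, p_1 = 6*5 + 1 = 31, q_1 = 6*1 + 0 = 6.
  i=2: a_2=7, p_2 = 7*31 + 5 = 222, q_2 = 7*6 + 1 = 43.
  i=3: a_3=7, p_3 = 7*222 + 31 = 1585, q_3 = 7*43 + 6 = 307.
  i=4: a_4=3, p_4 = 3*1585 + 222 = 4977, q_4 = 3*307 + 43 = 964.
  i=5: a_5=6, p_5 = 6*4977 + 1585 = 31447, q_5 = 6*964 + 307 = 6091.

5/1, 31/6, 222/43, 1585/307, 4977/964, 31447/6091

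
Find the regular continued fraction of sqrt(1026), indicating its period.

Write x_i = (sqrt(1026) + m_i)/d_i with (m_0, d_0) = (0, 1). a_0 = floor(sqrt(1026)) = 32, since 32^2 = 1024 <= 1026 < 1089 = 33^2.
Iterate m_{i+1} = d_i*a_i - m_i, d_{i+1} = (1026 - m_{i+1}^2)/d_i, a_{i+1} = floor((a_0 + m_{i+1})/d_{i+1}):
  m_1 = 1*32 - 0 = 32, d_1 = (1026 - 32^2)/1 = 2/1 = 2, a_1 = floor((32 + 32)/2) = 32.
  m_2 = 2*32 - 32 = 32, d_2 = (1026 - 32^2)/2 = 2/2 = 1, a_2 = floor((32 + 32)/1) = 64.
  m_3 = 1*64 - 32 = 32, d_3 = (1026 - 32^2)/1 = 2/1 = 2: (m_3, d_3) = (m_1, d_1) = (32, 2), so from here the quotients repeat a_1, a_2; the period length is 2.
Hence the expansion of sqrt(1026) is a_0 = 32 followed by the repeating block 32, 64 (period 2).

[32; (32, 64)]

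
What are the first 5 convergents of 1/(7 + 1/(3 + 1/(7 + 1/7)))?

0/1, 1/7, 3/22, 22/161, 157/1149

Using the convergent recurrence p_i = a_i*p_{i-1} + p_{i-2}, q_i = a_i*q_{i-1} + q_{i-2} with p_{-2}=0, p_{-1}=1, q_{-2}=1, q_{-1}=0:
  i=0: a_0=0, p_0 = 0*1 + 0 = 0, q_0 = 0*0 + 1 = 1.
  i=1: a_1=7, p_1 = 7*0 + 1 = 1, q_1 = 7*1 + 0 = 7.
  i=2: a_2=3, p_2 = 3*1 + 0 = 3, q_2 = 3*7 + 1 = 22.
  i=3: a_3=7, p_3 = 7*3 + 1 = 22, q_3 = 7*22 + 7 = 161.
  i=4: a_4=7, p_4 = 7*22 + 3 = 157, q_4 = 7*161 + 22 = 1149.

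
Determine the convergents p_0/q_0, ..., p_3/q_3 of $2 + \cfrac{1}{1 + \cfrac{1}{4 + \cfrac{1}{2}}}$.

Using the convergent recurrence p_i = a_i*p_{i-1} + p_{i-2}, q_i = a_i*q_{i-1} + q_{i-2} with p_{-2}=0, p_{-1}=1, q_{-2}=1, q_{-1}=0:
  i=0: a_0=2, p_0 = 2*1 + 0 = 2, q_0 = 2*0 + 1 = 1.
  i=1: a_1=1, p_1 = 1*2 + 1 = 3, q_1 = 1*1 + 0 = 1.
  i=2: a_2=4, p_2 = 4*3 + 2 = 14, q_2 = 4*1 + 1 = 5.
  i=3: a_3=2, p_3 = 2*14 + 3 = 31, q_3 = 2*5 + 1 = 11.

2/1, 3/1, 14/5, 31/11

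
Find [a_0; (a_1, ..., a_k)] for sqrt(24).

[4; (1, 8)]

Write x_i = (sqrt(24) + m_i)/d_i with (m_0, d_0) = (0, 1). a_0 = floor(sqrt(24)) = 4, since 4^2 = 16 <= 24 < 25 = 5^2.
Iterate m_{i+1} = d_i*a_i - m_i, d_{i+1} = (24 - m_{i+1}^2)/d_i, a_{i+1} = floor((a_0 + m_{i+1})/d_{i+1}):
  m_1 = 1*4 - 0 = 4, d_1 = (24 - 4^2)/1 = 8/1 = 8, a_1 = floor((4 + 4)/8) = 1.
  m_2 = 8*1 - 4 = 4, d_2 = (24 - 4^2)/8 = 8/8 = 1, a_2 = floor((4 + 4)/1) = 8.
  m_3 = 1*8 - 4 = 4, d_3 = (24 - 4^2)/1 = 8/1 = 8: (m_3, d_3) = (m_1, d_1) = (4, 8), so from here the quotients repeat a_1, a_2; the period length is 2.
Hence the expansion of sqrt(24) is a_0 = 4 followed by the repeating block 1, 8 (period 2).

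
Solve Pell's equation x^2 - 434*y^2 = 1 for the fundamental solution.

(x, y) = (125, 6)

First expand sqrt(434) as a continued fraction. With x_i = (sqrt(434) + m_i)/d_i and (m_0, d_0) = (0, 1): a_0 = floor(sqrt(434)) = 20, since 20^2 = 400 <= 434 < 441 = 21^2.
Iterate m_{i+1} = d_i*a_i - m_i, d_{i+1} = (434 - m_{i+1}^2)/d_i, a_{i+1} = floor((a_0 + m_{i+1})/d_{i+1}):
  m_1 = 1*20 - 0 = 20, d_1 = (434 - 20^2)/1 = 34/1 = 34, a_1 = floor((20 + 20)/34) = 1.
  m_2 = 34*1 - 20 = 14, d_2 = (434 - 14^2)/34 = 238/34 = 7, a_2 = floor((20 + 14)/7) = 4.
  m_3 = 7*4 - 14 = 14, d_3 = (434 - 14^2)/7 = 238/7 = 34, a_3 = floor((20 + 14)/34) = 1.
  m_4 = 34*1 - 14 = 20, d_4 = (434 - 20^2)/34 = 34/34 = 1, a_4 = floor((20 + 20)/1) = 40.
  m_5 = 1*40 - 20 = 20, d_5 = (434 - 20^2)/1 = 34/1 = 34: (m_5, d_5) = (m_1, d_1) = (20, 34), so from here the quotients repeat a_1, ..., a_4; the period length is 4.
So sqrt(434) = [20; (1, 4, 1, 40)] with period length k = 4.
k is even, so the fundamental solution of x^2 - 434y^2 = 1 is (p_{k-1}, q_{k-1}) = (p_3, q_3); compute convergents through index 3.
Convergents (p_i = a_i*p_{i-1} + p_{i-2}, q_i = a_i*q_{i-1} + q_{i-2} with p_{-2}=0, p_{-1}=1, q_{-2}=1, q_{-1}=0):
  i=0: a_0=20, p_0 = 20*1 + 0 = 20, q_0 = 20*0 + 1 = 1.
  i=1: a_1=1, p_1 = 1*20 + 1 = 21, q_1 = 1*1 + 0 = 1.
  i=2: a_2=4, p_2 = 4*21 + 20 = 104, q_2 = 4*1 + 1 = 5.
  i=3: a_3=1, p_3 = 1*104 + 21 = 125, q_3 = 1*5 + 1 = 6.
Check: 125^2 - 434*6^2 = 15625 - 15624 = 1, so (x, y) = (125, 6) solves the equation, and by the theorem it is the least positive solution.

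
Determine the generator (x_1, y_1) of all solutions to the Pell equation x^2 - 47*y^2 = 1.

First expand sqrt(47) as a continued fraction. With x_i = (sqrt(47) + m_i)/d_i and (m_0, d_0) = (0, 1): a_0 = floor(sqrt(47)) = 6, since 6^2 = 36 <= 47 < 49 = 7^2.
Iterate m_{i+1} = d_i*a_i - m_i, d_{i+1} = (47 - m_{i+1}^2)/d_i, a_{i+1} = floor((a_0 + m_{i+1})/d_{i+1}):
  m_1 = 1*6 - 0 = 6, d_1 = (47 - 6^2)/1 = 11/1 = 11, a_1 = floor((6 + 6)/11) = 1.
  m_2 = 11*1 - 6 = 5, d_2 = (47 - 5^2)/11 = 22/11 = 2, a_2 = floor((6 + 5)/2) = 5.
  m_3 = 2*5 - 5 = 5, d_3 = (47 - 5^2)/2 = 22/2 = 11, a_3 = floor((6 + 5)/11) = 1.
  m_4 = 11*1 - 5 = 6, d_4 = (47 - 6^2)/11 = 11/11 = 1, a_4 = floor((6 + 6)/1) = 12.
  m_5 = 1*12 - 6 = 6, d_5 = (47 - 6^2)/1 = 11/1 = 11: (m_5, d_5) = (m_1, d_1) = (6, 11), so from here the quotients repeat a_1, ..., a_4; the period length is 4.
So sqrt(47) = [6; (1, 5, 1, 12)] with period length k = 4.
k is even, so the fundamental solution of x^2 - 47y^2 = 1 is (p_{k-1}, q_{k-1}) = (p_3, q_3); compute convergents through index 3.
Convergents (p_i = a_i*p_{i-1} + p_{i-2}, q_i = a_i*q_{i-1} + q_{i-2} with p_{-2}=0, p_{-1}=1, q_{-2}=1, q_{-1}=0):
  i=0: a_0=6, p_0 = 6*1 + 0 = 6, q_0 = 6*0 + 1 = 1.
  i=1: a_1=1, p_1 = 1*6 + 1 = 7, q_1 = 1*1 + 0 = 1.
  i=2: a_2=5, p_2 = 5*7 + 6 = 41, q_2 = 5*1 + 1 = 6.
  i=3: a_3=1, p_3 = 1*41 + 7 = 48, q_3 = 1*6 + 1 = 7.
Check: 48^2 - 47*7^2 = 2304 - 2303 = 1, so (x, y) = (48, 7) solves the equation, and by the theorem it is the least positive solution.

(x, y) = (48, 7)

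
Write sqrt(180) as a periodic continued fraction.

Write x_i = (sqrt(180) + m_i)/d_i with (m_0, d_0) = (0, 1). a_0 = floor(sqrt(180)) = 13, since 13^2 = 169 <= 180 < 196 = 14^2.
Iterate m_{i+1} = d_i*a_i - m_i, d_{i+1} = (180 - m_{i+1}^2)/d_i, a_{i+1} = floor((a_0 + m_{i+1})/d_{i+1}):
  m_1 = 1*13 - 0 = 13, d_1 = (180 - 13^2)/1 = 11/1 = 11, a_1 = floor((13 + 13)/11) = 2.
  m_2 = 11*2 - 13 = 9, d_2 = (180 - 9^2)/11 = 99/11 = 9, a_2 = floor((13 + 9)/9) = 2.
  m_3 = 9*2 - 9 = 9, d_3 = (180 - 9^2)/9 = 99/9 = 11, a_3 = floor((13 + 9)/11) = 2.
  m_4 = 11*2 - 9 = 13, d_4 = (180 - 13^2)/11 = 11/11 = 1, a_4 = floor((13 + 13)/1) = 26.
  m_5 = 1*26 - 13 = 13, d_5 = (180 - 13^2)/1 = 11/1 = 11: (m_5, d_5) = (m_1, d_1) = (13, 11), so from here the quotients repeat a_1, ..., a_4; the period length is 4.
Hence the expansion of sqrt(180) is a_0 = 13 followed by the repeating block 2, 2, 2, 26 (period 4).

[13; (2, 2, 2, 26)]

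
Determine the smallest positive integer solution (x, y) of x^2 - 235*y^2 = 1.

(x, y) = (46, 3)

First expand sqrt(235) as a continued fraction. With x_i = (sqrt(235) + m_i)/d_i and (m_0, d_0) = (0, 1): a_0 = floor(sqrt(235)) = 15, since 15^2 = 225 <= 235 < 256 = 16^2.
Iterate m_{i+1} = d_i*a_i - m_i, d_{i+1} = (235 - m_{i+1}^2)/d_i, a_{i+1} = floor((a_0 + m_{i+1})/d_{i+1}):
  m_1 = 1*15 - 0 = 15, d_1 = (235 - 15^2)/1 = 10/1 = 10, a_1 = floor((15 + 15)/10) = 3.
  m_2 = 10*3 - 15 = 15, d_2 = (235 - 15^2)/10 = 10/10 = 1, a_2 = floor((15 + 15)/1) = 30.
  m_3 = 1*30 - 15 = 15, d_3 = (235 - 15^2)/1 = 10/1 = 10: (m_3, d_3) = (m_1, d_1) = (15, 10), so from here the quotients repeat a_1, a_2; the period length is 2.
So sqrt(235) = [15; (3, 30)] with period length k = 2.
k is even, so the fundamental solution of x^2 - 235y^2 = 1 is (p_{k-1}, q_{k-1}) = (p_1, q_1); compute convergents through index 1.
Convergents (p_i = a_i*p_{i-1} + p_{i-2}, q_i = a_i*q_{i-1} + q_{i-2} with p_{-2}=0, p_{-1}=1, q_{-2}=1, q_{-1}=0):
  i=0: a_0=15, p_0 = 15*1 + 0 = 15, q_0 = 15*0 + 1 = 1.
  i=1: a_1=3, p_1 = 3*15 + 1 = 46, q_1 = 3*1 + 0 = 3.
Check: 46^2 - 235*3^2 = 2116 - 2115 = 1, so (x, y) = (46, 3) solves the equation, and by the theorem it is the least positive solution.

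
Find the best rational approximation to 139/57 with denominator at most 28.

Expand x = 139/57 as a continued fraction with the Euclidean algorithm:
  139 = 2*57 + 25, so a_0 = 2.
  57 = 2*25 + 7, so a_1 = 2.
  25 = 3*7 + 4, so a_2 = 3.
  7 = 1*4 + 3, so a_3 = 1.
  4 = 1*3 + 1, so a_4 = 1.
  3 = 3*1 + 0, so a_5 = 3.
so x = [2; 2, 3, 1, 1, 3].
Convergents (p_i = a_i*p_{i-1} + p_{i-2}, q_i = a_i*q_{i-1} + q_{i-2} with p_{-2}=0, p_{-1}=1, q_{-2}=1, q_{-1}=0), until the denominator exceeds 28:
  i=0: a_0=2, p_0 = 2*1 + 0 = 2, q_0 = 2*0 + 1 = 1.
  i=1: a_1=2, p_1 = 2*2 + 1 = 5, q_1 = 2*1 + 0 = 2.
  i=2: a_2=3, p_2 = 3*5 + 2 = 17, q_2 = 3*2 + 1 = 7.
  i=3: a_3=1, p_3 = 1*17 + 5 = 22, q_3 = 1*7 + 2 = 9.
  i=4: a_4=1, p_4 = 1*22 + 17 = 39, q_4 = 1*9 + 7 = 16.
  i=5: a_5=3, p_5 = 3*39 + 22 = 139, q_5 = 3*16 + 9 = 57.
q_5 = 57 > 28, so the last convergent with denominator <= 28 is p_4/q_4 = 39/16.
The closest fraction with denominator <= 28 is either p_4/q_4 or the intermediate fraction (k*p_4 + p_3)/(k*q_4 + q_3) with the largest k >= 1 whose denominator stays <= 28; these approach x as k grows, and every other convergent or intermediate fraction in range is farther away.
Largest k: floor((28 - q_3)/q_4) = floor((28 - 9)/16) = 1.
That gives (1*39 + 22)/(1*16 + 9) = 61/25.
Compare the errors: |x - 39/16| = |139*16 - 39*57|/(57*16) = 1/912, and |x - 61/25| = |139*25 - 61*57|/(57*25) = 2/1425.
Cross-multiplying, 1*1425 = 1425 < 1824 = 2*912, so 1/912 is smaller: the convergent 39/16 is closer to x than 61/25.

39/16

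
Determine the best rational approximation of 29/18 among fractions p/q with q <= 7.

Expand x = 29/18 as a continued fraction with the Euclidean algorithm:
  29 = 1*18 + 11, so a_0 = 1.
  18 = 1*11 + 7, so a_1 = 1.
  11 = 1*7 + 4, so a_2 = 1.
  7 = 1*4 + 3, so a_3 = 1.
  4 = 1*3 + 1, so a_4 = 1.
  3 = 3*1 + 0, so a_5 = 3.
so x = [1; 1, 1, 1, 1, 3].
Convergents (p_i = a_i*p_{i-1} + p_{i-2}, q_i = a_i*q_{i-1} + q_{i-2} with p_{-2}=0, p_{-1}=1, q_{-2}=1, q_{-1}=0), until the denominator exceeds 7:
  i=0: a_0=1, p_0 = 1*1 + 0 = 1, q_0 = 1*0 + 1 = 1.
  i=1: a_1=1, p_1 = 1*1 + 1 = 2, q_1 = 1*1 + 0 = 1.
  i=2: a_2=1, p_2 = 1*2 + 1 = 3, q_2 = 1*1 + 1 = 2.
  i=3: a_3=1, p_3 = 1*3 + 2 = 5, q_3 = 1*2 + 1 = 3.
  i=4: a_4=1, p_4 = 1*5 + 3 = 8, q_4 = 1*3 + 2 = 5.
  i=5: a_5=3, p_5 = 3*8 + 5 = 29, q_5 = 3*5 + 3 = 18.
q_5 = 18 > 7, so the last convergent with denominator <= 7 is p_4/q_4 = 8/5.
The closest fraction with denominator <= 7 is either p_4/q_4 or the intermediate fraction (k*p_4 + p_3)/(k*q_4 + q_3) with the largest k >= 1 whose denominator stays <= 7; these approach x as k grows, and every other convergent or intermediate fraction in range is farther away.
Largest k: floor((7 - q_3)/q_4) = floor((7 - 3)/5) = 0.
Since k = 0, no intermediate fraction beyond p_4/q_4 has denominator <= 7, so the convergent 8/5 is the closest (its error is |29*5 - 8*18|/(18*5) = 1/90).

8/5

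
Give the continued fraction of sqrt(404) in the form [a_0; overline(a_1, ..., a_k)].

Write x_i = (sqrt(404) + m_i)/d_i with (m_0, d_0) = (0, 1). a_0 = floor(sqrt(404)) = 20, since 20^2 = 400 <= 404 < 441 = 21^2.
Iterate m_{i+1} = d_i*a_i - m_i, d_{i+1} = (404 - m_{i+1}^2)/d_i, a_{i+1} = floor((a_0 + m_{i+1})/d_{i+1}):
  m_1 = 1*20 - 0 = 20, d_1 = (404 - 20^2)/1 = 4/1 = 4, a_1 = floor((20 + 20)/4) = 10.
  m_2 = 4*10 - 20 = 20, d_2 = (404 - 20^2)/4 = 4/4 = 1, a_2 = floor((20 + 20)/1) = 40.
  m_3 = 1*40 - 20 = 20, d_3 = (404 - 20^2)/1 = 4/1 = 4: (m_3, d_3) = (m_1, d_1) = (20, 4), so from here the quotients repeat a_1, a_2; the period length is 2.
Hence the expansion of sqrt(404) is a_0 = 20 followed by the repeating block 10, 40 (period 2).

[20; overline(10, 40)]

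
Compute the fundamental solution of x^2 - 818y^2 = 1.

First expand sqrt(818) as a continued fraction. With x_i = (sqrt(818) + m_i)/d_i and (m_0, d_0) = (0, 1): a_0 = floor(sqrt(818)) = 28, since 28^2 = 784 <= 818 < 841 = 29^2.
Iterate m_{i+1} = d_i*a_i - m_i, d_{i+1} = (818 - m_{i+1}^2)/d_i, a_{i+1} = floor((a_0 + m_{i+1})/d_{i+1}):
  m_1 = 1*28 - 0 = 28, d_1 = (818 - 28^2)/1 = 34/1 = 34, a_1 = floor((28 + 28)/34) = 1.
  m_2 = 34*1 - 28 = 6, d_2 = (818 - 6^2)/34 = 782/34 = 23, a_2 = floor((28 + 6)/23) = 1.
  m_3 = 23*1 - 6 = 17, d_3 = (818 - 17^2)/23 = 529/23 = 23, a_3 = floor((28 + 17)/23) = 1.
  m_4 = 23*1 - 17 = 6, d_4 = (818 - 6^2)/23 = 782/23 = 34, a_4 = floor((28 + 6)/34) = 1.
  m_5 = 34*1 - 6 = 28, d_5 = (818 - 28^2)/34 = 34/34 = 1, a_5 = floor((28 + 28)/1) = 56.
  m_6 = 1*56 - 28 = 28, d_6 = (818 - 28^2)/1 = 34/1 = 34: (m_6, d_6) = (m_1, d_1) = (28, 34), so from here the quotients repeat a_1, ..., a_5; the period length is 5.
So sqrt(818) = [28; (1, 1, 1, 1, 56)] with period length k = 5.
k is odd, so (p_{k-1}, q_{k-1}) only solves x^2 - 818y^2 = -1 and the fundamental solution of x^2 - 818y^2 = 1 is (p_{2k-1}, q_{2k-1}) = (p_9, q_9); compute convergents through index 9, running through the period twice.
Convergents (p_i = a_i*p_{i-1} + p_{i-2}, q_i = a_i*q_{i-1} + q_{i-2} with p_{-2}=0, p_{-1}=1, q_{-2}=1, q_{-1}=0):
  i=0: a_0=28, p_0 = 28*1 + 0 = 28, q_0 = 28*0 + 1 = 1.
  i=1: a_1=1, p_1 = 1*28 + 1 = 29, q_1 = 1*1 + 0 = 1.
  i=2: a_2=1, p_2 = 1*29 + 28 = 57, q_2 = 1*1 + 1 = 2.
  i=3: a_3=1, p_3 = 1*57 + 29 = 86, q_3 = 1*2 + 1 = 3.
  i=4: a_4=1, p_4 = 1*86 + 57 = 143, q_4 = 1*3 + 2 = 5.
  i=5: a_5=56, p_5 = 56*143 + 86 = 8094, q_5 = 56*5 + 3 = 283.
  i=6: a_6=1, p_6 = 1*8094 + 143 = 8237, q_6 = 1*283 + 5 = 288.
  i=7: a_7=1, p_7 = 1*8237 + 8094 = 16331, q_7 = 1*288 + 283 = 571.
  i=8: a_8=1, p_8 = 1*16331 + 8237 = 24568, q_8 = 1*571 + 288 = 859.
  i=9: a_9=1, p_9 = 1*24568 + 16331 = 40899, q_9 = 1*859 + 571 = 1430.
Indeed p_4^2 - 818*q_4^2 = 20449 - 20450 = -1, not +1.
Check: 40899^2 - 818*1430^2 = 1672728201 - 1672728200 = 1, so (x, y) = (40899, 1430) solves the equation, and by the theorem it is the least positive solution.

(x, y) = (40899, 1430)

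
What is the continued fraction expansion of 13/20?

[0; 1, 1, 1, 6]

Run the Euclidean algorithm on 13 and 20; the successive quotients are the partial quotients a_0, a_1, ... (each step inverts the fractional part left over by the previous one):
  13 = 0*20 + 13, so a_0 = 0.
  20 = 1*13 + 7, so a_1 = 1.
  13 = 1*7 + 6, so a_2 = 1.
  7 = 1*6 + 1, so a_3 = 1.
  6 = 6*1 + 0, so a_4 = 6.
The remainder reaches 0 after 5 divisions, so the expansion has 5 partial quotients, read off in order.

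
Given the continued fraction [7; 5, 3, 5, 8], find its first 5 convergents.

7/1, 36/5, 115/16, 611/85, 5003/696

Using the convergent recurrence p_i = a_i*p_{i-1} + p_{i-2}, q_i = a_i*q_{i-1} + q_{i-2} with p_{-2}=0, p_{-1}=1, q_{-2}=1, q_{-1}=0:
  i=0: a_0=7, p_0 = 7*1 + 0 = 7, q_0 = 7*0 + 1 = 1.
  i=1: a_1=5, p_1 = 5*7 + 1 = 36, q_1 = 5*1 + 0 = 5.
  i=2: a_2=3, p_2 = 3*36 + 7 = 115, q_2 = 3*5 + 1 = 16.
  i=3: a_3=5, p_3 = 5*115 + 36 = 611, q_3 = 5*16 + 5 = 85.
  i=4: a_4=8, p_4 = 8*611 + 115 = 5003, q_4 = 8*85 + 16 = 696.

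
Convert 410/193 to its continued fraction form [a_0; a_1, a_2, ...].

[2; 8, 24]

Run the Euclidean algorithm on 410 and 193; the successive quotients are the partial quotients a_0, a_1, ... (each step inverts the fractional part left over by the previous one):
  410 = 2*193 + 24, so a_0 = 2.
  193 = 8*24 + 1, so a_1 = 8.
  24 = 24*1 + 0, so a_2 = 24.
The remainder reaches 0 after 3 divisions, so the expansion has 3 partial quotients, read off in order.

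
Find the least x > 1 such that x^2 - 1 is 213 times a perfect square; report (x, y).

First expand sqrt(213) as a continued fraction. With x_i = (sqrt(213) + m_i)/d_i and (m_0, d_0) = (0, 1): a_0 = floor(sqrt(213)) = 14, since 14^2 = 196 <= 213 < 225 = 15^2.
Iterate m_{i+1} = d_i*a_i - m_i, d_{i+1} = (213 - m_{i+1}^2)/d_i, a_{i+1} = floor((a_0 + m_{i+1})/d_{i+1}):
  m_1 = 1*14 - 0 = 14, d_1 = (213 - 14^2)/1 = 17/1 = 17, a_1 = floor((14 + 14)/17) = 1.
  m_2 = 17*1 - 14 = 3, d_2 = (213 - 3^2)/17 = 204/17 = 12, a_2 = floor((14 + 3)/12) = 1.
  m_3 = 12*1 - 3 = 9, d_3 = (213 - 9^2)/12 = 132/12 = 11, a_3 = floor((14 + 9)/11) = 2.
  m_4 = 11*2 - 9 = 13, d_4 = (213 - 13^2)/11 = 44/11 = 4, a_4 = floor((14 + 13)/4) = 6.
  m_5 = 4*6 - 13 = 11, d_5 = (213 - 11^2)/4 = 92/4 = 23, a_5 = floor((14 + 11)/23) = 1.
  m_6 = 23*1 - 11 = 12, d_6 = (213 - 12^2)/23 = 69/23 = 3, a_6 = floor((14 + 12)/3) = 8.
  m_7 = 3*8 - 12 = 12, d_7 = (213 - 12^2)/3 = 69/3 = 23, a_7 = floor((14 + 12)/23) = 1.
  m_8 = 23*1 - 12 = 11, d_8 = (213 - 11^2)/23 = 92/23 = 4, a_8 = floor((14 + 11)/4) = 6.
  m_9 = 4*6 - 11 = 13, d_9 = (213 - 13^2)/4 = 44/4 = 11, a_9 = floor((14 + 13)/11) = 2.
  m_10 = 11*2 - 13 = 9, d_10 = (213 - 9^2)/11 = 132/11 = 12, a_10 = floor((14 + 9)/12) = 1.
  m_11 = 12*1 - 9 = 3, d_11 = (213 - 3^2)/12 = 204/12 = 17, a_11 = floor((14 + 3)/17) = 1.
  m_12 = 17*1 - 3 = 14, d_12 = (213 - 14^2)/17 = 17/17 = 1, a_12 = floor((14 + 14)/1) = 28.
  m_13 = 1*28 - 14 = 14, d_13 = (213 - 14^2)/1 = 17/1 = 17: (m_13, d_13) = (m_1, d_1) = (14, 17), so from here the quotients repeat a_1, ..., a_12; the period length is 12.
So sqrt(213) = [14; (1, 1, 2, 6, 1, 8, 1, 6, 2, 1, 1, 28)] with period length k = 12.
k is even, so the fundamental solution of x^2 - 213y^2 = 1 is (p_{k-1}, q_{k-1}) = (p_11, q_11); compute convergents through index 11.
Convergents (p_i = a_i*p_{i-1} + p_{i-2}, q_i = a_i*q_{i-1} + q_{i-2} with p_{-2}=0, p_{-1}=1, q_{-2}=1, q_{-1}=0):
  i=0: a_0=14, p_0 = 14*1 + 0 = 14, q_0 = 14*0 + 1 = 1.
  i=1: a_1=1, p_1 = 1*14 + 1 = 15, q_1 = 1*1 + 0 = 1.
  i=2: a_2=1, p_2 = 1*15 + 14 = 29, q_2 = 1*1 + 1 = 2.
  i=3: a_3=2, p_3 = 2*29 + 15 = 73, q_3 = 2*2 + 1 = 5.
  i=4: a_4=6, p_4 = 6*73 + 29 = 467, q_4 = 6*5 + 2 = 32.
  i=5: a_5=1, p_5 = 1*467 + 73 = 540, q_5 = 1*32 + 5 = 37.
  i=6: a_6=8, p_6 = 8*540 + 467 = 4787, q_6 = 8*37 + 32 = 328.
  i=7: a_7=1, p_7 = 1*4787 + 540 = 5327, q_7 = 1*328 + 37 = 365.
  i=8: a_8=6, p_8 = 6*5327 + 4787 = 36749, q_8 = 6*365 + 328 = 2518.
  i=9: a_9=2, p_9 = 2*36749 + 5327 = 78825, q_9 = 2*2518 + 365 = 5401.
  i=10: a_10=1, p_10 = 1*78825 + 36749 = 115574, q_10 = 1*5401 + 2518 = 7919.
  i=11: a_11=1, p_11 = 1*115574 + 78825 = 194399, q_11 = 1*7919 + 5401 = 13320.
Check: 194399^2 - 213*13320^2 = 37790971201 - 37790971200 = 1, so (x, y) = (194399, 13320) solves the equation, and by the theorem it is the least positive solution.

(x, y) = (194399, 13320)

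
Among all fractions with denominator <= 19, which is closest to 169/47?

Expand x = 169/47 as a continued fraction with the Euclidean algorithm:
  169 = 3*47 + 28, so a_0 = 3.
  47 = 1*28 + 19, so a_1 = 1.
  28 = 1*19 + 9, so a_2 = 1.
  19 = 2*9 + 1, so a_3 = 2.
  9 = 9*1 + 0, so a_4 = 9.
so x = [3; 1, 1, 2, 9].
Convergents (p_i = a_i*p_{i-1} + p_{i-2}, q_i = a_i*q_{i-1} + q_{i-2} with p_{-2}=0, p_{-1}=1, q_{-2}=1, q_{-1}=0), until the denominator exceeds 19:
  i=0: a_0=3, p_0 = 3*1 + 0 = 3, q_0 = 3*0 + 1 = 1.
  i=1: a_1=1, p_1 = 1*3 + 1 = 4, q_1 = 1*1 + 0 = 1.
  i=2: a_2=1, p_2 = 1*4 + 3 = 7, q_2 = 1*1 + 1 = 2.
  i=3: a_3=2, p_3 = 2*7 + 4 = 18, q_3 = 2*2 + 1 = 5.
  i=4: a_4=9, p_4 = 9*18 + 7 = 169, q_4 = 9*5 + 2 = 47.
q_4 = 47 > 19, so the last convergent with denominator <= 19 is p_3/q_3 = 18/5.
The closest fraction with denominator <= 19 is either p_3/q_3 or the intermediate fraction (k*p_3 + p_2)/(k*q_3 + q_2) with the largest k >= 1 whose denominator stays <= 19; these approach x as k grows, and every other convergent or intermediate fraction in range is farther away.
Largest k: floor((19 - q_2)/q_3) = floor((19 - 2)/5) = 3.
That gives (3*18 + 7)/(3*5 + 2) = 61/17.
Compare the errors: |x - 18/5| = |169*5 - 18*47|/(47*5) = 1/235, and |x - 61/17| = |169*17 - 61*47|/(47*17) = 6/799.
Cross-multiplying, 1*799 = 799 < 1410 = 6*235, so 1/235 is smaller: the convergent 18/5 is closer to x than 61/17.

18/5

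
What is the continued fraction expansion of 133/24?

Run the Euclidean algorithm on 133 and 24; the successive quotients are the partial quotients a_0, a_1, ... (each step inverts the fractional part left over by the previous one):
  133 = 5*24 + 13, so a_0 = 5.
  24 = 1*13 + 11, so a_1 = 1.
  13 = 1*11 + 2, so a_2 = 1.
  11 = 5*2 + 1, so a_3 = 5.
  2 = 2*1 + 0, so a_4 = 2.
The remainder reaches 0 after 5 divisions, so the expansion has 5 partial quotients, read off in order.

[5; 1, 1, 5, 2]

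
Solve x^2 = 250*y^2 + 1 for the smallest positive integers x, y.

First expand sqrt(250) as a continued fraction. With x_i = (sqrt(250) + m_i)/d_i and (m_0, d_0) = (0, 1): a_0 = floor(sqrt(250)) = 15, since 15^2 = 225 <= 250 < 256 = 16^2.
Iterate m_{i+1} = d_i*a_i - m_i, d_{i+1} = (250 - m_{i+1}^2)/d_i, a_{i+1} = floor((a_0 + m_{i+1})/d_{i+1}):
  m_1 = 1*15 - 0 = 15, d_1 = (250 - 15^2)/1 = 25/1 = 25, a_1 = floor((15 + 15)/25) = 1.
  m_2 = 25*1 - 15 = 10, d_2 = (250 - 10^2)/25 = 150/25 = 6, a_2 = floor((15 + 10)/6) = 4.
  m_3 = 6*4 - 10 = 14, d_3 = (250 - 14^2)/6 = 54/6 = 9, a_3 = floor((15 + 14)/9) = 3.
  m_4 = 9*3 - 14 = 13, d_4 = (250 - 13^2)/9 = 81/9 = 9, a_4 = floor((15 + 13)/9) = 3.
  m_5 = 9*3 - 13 = 14, d_5 = (250 - 14^2)/9 = 54/9 = 6, a_5 = floor((15 + 14)/6) = 4.
  m_6 = 6*4 - 14 = 10, d_6 = (250 - 10^2)/6 = 150/6 = 25, a_6 = floor((15 + 10)/25) = 1.
  m_7 = 25*1 - 10 = 15, d_7 = (250 - 15^2)/25 = 25/25 = 1, a_7 = floor((15 + 15)/1) = 30.
  m_8 = 1*30 - 15 = 15, d_8 = (250 - 15^2)/1 = 25/1 = 25: (m_8, d_8) = (m_1, d_1) = (15, 25), so from here the quotients repeat a_1, ..., a_7; the period length is 7.
So sqrt(250) = [15; (1, 4, 3, 3, 4, 1, 30)] with period length k = 7.
k is odd, so (p_{k-1}, q_{k-1}) only solves x^2 - 250y^2 = -1 and the fundamental solution of x^2 - 250y^2 = 1 is (p_{2k-1}, q_{2k-1}) = (p_13, q_13); compute convergents through index 13, running through the period twice.
Convergents (p_i = a_i*p_{i-1} + p_{i-2}, q_i = a_i*q_{i-1} + q_{i-2} with p_{-2}=0, p_{-1}=1, q_{-2}=1, q_{-1}=0):
  i=0: a_0=15, p_0 = 15*1 + 0 = 15, q_0 = 15*0 + 1 = 1.
  i=1: a_1=1, p_1 = 1*15 + 1 = 16, q_1 = 1*1 + 0 = 1.
  i=2: a_2=4, p_2 = 4*16 + 15 = 79, q_2 = 4*1 + 1 = 5.
  i=3: a_3=3, p_3 = 3*79 + 16 = 253, q_3 = 3*5 + 1 = 16.
  i=4: a_4=3, p_4 = 3*253 + 79 = 838, q_4 = 3*16 + 5 = 53.
  i=5: a_5=4, p_5 = 4*838 + 253 = 3605, q_5 = 4*53 + 16 = 228.
  i=6: a_6=1, p_6 = 1*3605 + 838 = 4443, q_6 = 1*228 + 53 = 281.
  i=7: a_7=30, p_7 = 30*4443 + 3605 = 136895, q_7 = 30*281 + 228 = 8658.
  i=8: a_8=1, p_8 = 1*136895 + 4443 = 141338, q_8 = 1*8658 + 281 = 8939.
  i=9: a_9=4, p_9 = 4*141338 + 136895 = 702247, q_9 = 4*8939 + 8658 = 44414.
  i=10: a_10=3, p_10 = 3*702247 + 141338 = 2248079, q_10 = 3*44414 + 8939 = 142181.
  i=11: a_11=3, p_11 = 3*2248079 + 702247 = 7446484, q_11 = 3*142181 + 44414 = 470957.
  i=12: a_12=4, p_12 = 4*7446484 + 2248079 = 32034015, q_12 = 4*470957 + 142181 = 2026009.
  i=13: a_13=1, p_13 = 1*32034015 + 7446484 = 39480499, q_13 = 1*2026009 + 470957 = 2496966.
Indeed p_6^2 - 250*q_6^2 = 19740249 - 19740250 = -1, not +1.
Check: 39480499^2 - 250*2496966^2 = 1558709801289001 - 1558709801289000 = 1, so (x, y) = (39480499, 2496966) solves the equation, and by the theorem it is the least positive solution.

(x, y) = (39480499, 2496966)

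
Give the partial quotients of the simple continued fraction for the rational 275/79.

Run the Euclidean algorithm on 275 and 79; the successive quotients are the partial quotients a_0, a_1, ... (each step inverts the fractional part left over by the previous one):
  275 = 3*79 + 38, so a_0 = 3.
  79 = 2*38 + 3, so a_1 = 2.
  38 = 12*3 + 2, so a_2 = 12.
  3 = 1*2 + 1, so a_3 = 1.
  2 = 2*1 + 0, so a_4 = 2.
The remainder reaches 0 after 5 divisions, so the expansion has 5 partial quotients, read off in order.

[3; 2, 12, 1, 2]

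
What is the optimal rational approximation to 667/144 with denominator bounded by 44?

88/19

Expand x = 667/144 as a continued fraction with the Euclidean algorithm:
  667 = 4*144 + 91, so a_0 = 4.
  144 = 1*91 + 53, so a_1 = 1.
  91 = 1*53 + 38, so a_2 = 1.
  53 = 1*38 + 15, so a_3 = 1.
  38 = 2*15 + 8, so a_4 = 2.
  15 = 1*8 + 7, so a_5 = 1.
  8 = 1*7 + 1, so a_6 = 1.
  7 = 7*1 + 0, so a_7 = 7.
so x = [4; 1, 1, 1, 2, 1, 1, 7].
Convergents (p_i = a_i*p_{i-1} + p_{i-2}, q_i = a_i*q_{i-1} + q_{i-2} with p_{-2}=0, p_{-1}=1, q_{-2}=1, q_{-1}=0), until the denominator exceeds 44:
  i=0: a_0=4, p_0 = 4*1 + 0 = 4, q_0 = 4*0 + 1 = 1.
  i=1: a_1=1, p_1 = 1*4 + 1 = 5, q_1 = 1*1 + 0 = 1.
  i=2: a_2=1, p_2 = 1*5 + 4 = 9, q_2 = 1*1 + 1 = 2.
  i=3: a_3=1, p_3 = 1*9 + 5 = 14, q_3 = 1*2 + 1 = 3.
  i=4: a_4=2, p_4 = 2*14 + 9 = 37, q_4 = 2*3 + 2 = 8.
  i=5: a_5=1, p_5 = 1*37 + 14 = 51, q_5 = 1*8 + 3 = 11.
  i=6: a_6=1, p_6 = 1*51 + 37 = 88, q_6 = 1*11 + 8 = 19.
  i=7: a_7=7, p_7 = 7*88 + 51 = 667, q_7 = 7*19 + 11 = 144.
q_7 = 144 > 44, so the last convergent with denominator <= 44 is p_6/q_6 = 88/19.
The closest fraction with denominator <= 44 is either p_6/q_6 or the intermediate fraction (k*p_6 + p_5)/(k*q_6 + q_5) with the largest k >= 1 whose denominator stays <= 44; these approach x as k grows, and every other convergent or intermediate fraction in range is farther away.
Largest k: floor((44 - q_5)/q_6) = floor((44 - 11)/19) = 1.
That gives (1*88 + 51)/(1*19 + 11) = 139/30.
Compare the errors: |x - 88/19| = |667*19 - 88*144|/(144*19) = 1/2736, and |x - 139/30| = |667*30 - 139*144|/(144*30) = 6/4320.
Cross-multiplying, 1*4320 = 4320 < 16416 = 6*2736, so 1/2736 is smaller: the convergent 88/19 is closer to x than 139/30.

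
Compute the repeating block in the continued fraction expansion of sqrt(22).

[4; (1, 2, 4, 2, 1, 8)]

Write x_i = (sqrt(22) + m_i)/d_i with (m_0, d_0) = (0, 1). a_0 = floor(sqrt(22)) = 4, since 4^2 = 16 <= 22 < 25 = 5^2.
Iterate m_{i+1} = d_i*a_i - m_i, d_{i+1} = (22 - m_{i+1}^2)/d_i, a_{i+1} = floor((a_0 + m_{i+1})/d_{i+1}):
  m_1 = 1*4 - 0 = 4, d_1 = (22 - 4^2)/1 = 6/1 = 6, a_1 = floor((4 + 4)/6) = 1.
  m_2 = 6*1 - 4 = 2, d_2 = (22 - 2^2)/6 = 18/6 = 3, a_2 = floor((4 + 2)/3) = 2.
  m_3 = 3*2 - 2 = 4, d_3 = (22 - 4^2)/3 = 6/3 = 2, a_3 = floor((4 + 4)/2) = 4.
  m_4 = 2*4 - 4 = 4, d_4 = (22 - 4^2)/2 = 6/2 = 3, a_4 = floor((4 + 4)/3) = 2.
  m_5 = 3*2 - 4 = 2, d_5 = (22 - 2^2)/3 = 18/3 = 6, a_5 = floor((4 + 2)/6) = 1.
  m_6 = 6*1 - 2 = 4, d_6 = (22 - 4^2)/6 = 6/6 = 1, a_6 = floor((4 + 4)/1) = 8.
  m_7 = 1*8 - 4 = 4, d_7 = (22 - 4^2)/1 = 6/1 = 6: (m_7, d_7) = (m_1, d_1) = (4, 6), so from here the quotients repeat a_1, ..., a_6; the period length is 6.
Hence the expansion of sqrt(22) is a_0 = 4 followed by the repeating block 1, 2, 4, 2, 1, 8 (period 6).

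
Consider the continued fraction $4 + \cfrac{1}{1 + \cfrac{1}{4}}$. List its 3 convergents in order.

Using the convergent recurrence p_i = a_i*p_{i-1} + p_{i-2}, q_i = a_i*q_{i-1} + q_{i-2} with p_{-2}=0, p_{-1}=1, q_{-2}=1, q_{-1}=0:
  i=0: a_0=4, p_0 = 4*1 + 0 = 4, q_0 = 4*0 + 1 = 1.
  i=1: a_1=1, p_1 = 1*4 + 1 = 5, q_1 = 1*1 + 0 = 1.
  i=2: a_2=4, p_2 = 4*5 + 4 = 24, q_2 = 4*1 + 1 = 5.

4/1, 5/1, 24/5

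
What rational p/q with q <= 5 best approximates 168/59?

Expand x = 168/59 as a continued fraction with the Euclidean algorithm:
  168 = 2*59 + 50, so a_0 = 2.
  59 = 1*50 + 9, so a_1 = 1.
  50 = 5*9 + 5, so a_2 = 5.
  9 = 1*5 + 4, so a_3 = 1.
  5 = 1*4 + 1, so a_4 = 1.
  4 = 4*1 + 0, so a_5 = 4.
so x = [2; 1, 5, 1, 1, 4].
Convergents (p_i = a_i*p_{i-1} + p_{i-2}, q_i = a_i*q_{i-1} + q_{i-2} with p_{-2}=0, p_{-1}=1, q_{-2}=1, q_{-1}=0), until the denominator exceeds 5:
  i=0: a_0=2, p_0 = 2*1 + 0 = 2, q_0 = 2*0 + 1 = 1.
  i=1: a_1=1, p_1 = 1*2 + 1 = 3, q_1 = 1*1 + 0 = 1.
  i=2: a_2=5, p_2 = 5*3 + 2 = 17, q_2 = 5*1 + 1 = 6.
q_2 = 6 > 5, so the last convergent with denominator <= 5 is p_1/q_1 = 3/1.
The closest fraction with denominator <= 5 is either p_1/q_1 or the intermediate fraction (k*p_1 + p_0)/(k*q_1 + q_0) with the largest k >= 1 whose denominator stays <= 5; these approach x as k grows, and every other convergent or intermediate fraction in range is farther away.
Largest k: floor((5 - q_0)/q_1) = floor((5 - 1)/1) = 4.
That gives (4*3 + 2)/(4*1 + 1) = 14/5.
Compare the errors: |x - 3/1| = |168*1 - 3*59|/(59*1) = 9/59, and |x - 14/5| = |168*5 - 14*59|/(59*5) = 14/295.
Cross-multiplying, 14*59 = 826 < 2655 = 9*295, so 14/295 is smaller: the intermediate fraction 14/5 is closer to x than 3/1.

14/5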